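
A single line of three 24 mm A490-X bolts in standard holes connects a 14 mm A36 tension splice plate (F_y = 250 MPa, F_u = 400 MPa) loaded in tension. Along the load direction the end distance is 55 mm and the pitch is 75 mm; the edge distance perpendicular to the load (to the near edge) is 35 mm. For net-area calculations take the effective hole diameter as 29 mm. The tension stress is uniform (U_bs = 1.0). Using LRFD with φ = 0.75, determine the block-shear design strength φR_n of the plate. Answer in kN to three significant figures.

409 kN

Shear plane L_v = 55 + 2·75 = 205 mm; A_gv = 205 × 14 = 2870 mm².
A_nv = (205 − 2.5·29) × 14 = 1855 mm².
A_nt = (35 − 0.5·29) × 14 = 287 mm².
0.6 F_u A_nv = 445.2 kN; 0.6 F_y A_gv = 430.5 kN → shear yielding governs the shear term.
R_n = 430.5 + 1.0 × 400 × 287 / 1000 = 545.3 kN.
Design strength φR_n = 0.75 × 545.3 = 409 kN.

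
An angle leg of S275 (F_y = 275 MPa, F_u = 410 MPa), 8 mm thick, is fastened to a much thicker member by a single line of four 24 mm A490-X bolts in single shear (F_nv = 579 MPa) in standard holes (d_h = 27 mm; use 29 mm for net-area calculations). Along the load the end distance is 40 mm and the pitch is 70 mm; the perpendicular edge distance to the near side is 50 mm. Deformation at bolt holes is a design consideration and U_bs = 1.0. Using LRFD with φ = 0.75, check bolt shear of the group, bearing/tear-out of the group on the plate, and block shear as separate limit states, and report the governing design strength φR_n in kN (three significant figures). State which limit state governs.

307 kN (block shear governs)

Bolt shear: A_b = π·24²/4 = 452.4 mm²; R_n = 579 × 452.4 × 4 × 1 / 1000 = 1048 kN → 0.75 × 1048 = 786 kN.
Bearing: edge l_c = 26.5, r_n = 104.3 kN; interior l_c = 43, r_n = 169.2 kN; R_n = 104.3 + 3·169.2 = 612 kN → 459 kN.
Block shear: A_gv = 2000, A_nv = 1188, A_nt = 284 mm²; R_n = min(0.6F_uA_nv, 0.6F_yA_gv) + U_bs·F_u·A_nt = 408.7 kN → 307 kN.
Block shear governs: 307 kN.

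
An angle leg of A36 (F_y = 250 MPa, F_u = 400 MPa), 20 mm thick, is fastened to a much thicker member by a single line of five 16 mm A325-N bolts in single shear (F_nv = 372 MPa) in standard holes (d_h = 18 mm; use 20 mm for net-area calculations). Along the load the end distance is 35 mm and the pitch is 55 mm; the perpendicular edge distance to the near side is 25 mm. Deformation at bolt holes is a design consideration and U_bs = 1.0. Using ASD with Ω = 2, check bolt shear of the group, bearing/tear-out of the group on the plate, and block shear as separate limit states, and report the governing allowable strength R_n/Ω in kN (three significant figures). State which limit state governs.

Bolt shear: A_b = π·16²/4 = 201.1 mm²; R_n = 372 × 201.1 × 5 × 1 / 1000 = 374 kN → 374 / 2 = 187 kN.
Bearing: edge l_c = 26, r_n = 249.6 kN; interior l_c = 37, r_n = 307.2 kN; R_n = 249.6 + 4·307.2 = 1478 kN → 739 kN.
Block shear: A_gv = 5100, A_nv = 3300, A_nt = 300 mm²; R_n = min(0.6F_uA_nv, 0.6F_yA_gv) + U_bs·F_u·A_nt = 885 kN → 442 kN.
Bolt shear governs: 187 kN.

187 kN (bolt shear governs)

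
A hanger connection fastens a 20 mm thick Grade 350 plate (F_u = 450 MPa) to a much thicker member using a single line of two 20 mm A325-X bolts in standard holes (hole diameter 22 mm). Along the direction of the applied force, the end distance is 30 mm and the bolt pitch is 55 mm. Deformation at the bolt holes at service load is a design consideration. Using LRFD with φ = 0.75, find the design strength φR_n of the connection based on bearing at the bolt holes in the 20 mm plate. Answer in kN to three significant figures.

421 kN

Per bolt r_n = 1.2 l_c t F_u ≤ 2.4 d t F_u; upper limit = 2.4 × 20 × 20 × 450 / 1000 = 432 kN.
Edge bolt: l_c = 30 − 22/2 = 19 mm → 1.2 × 19 × 20 × 450 / 1000 = 205.2 → r_n = 205.2 kN.
Interior bolts: l_c = 55 − 22 = 33 mm → 1.2 × 33 × 20 × 450 / 1000 = 356.4 → r_n = 356.4 kN.
R_n = 1 × 205.2 + 1 × 356.4 = 561.6 kN.
Design strength φR_n = 0.75 × 561.6 = 421 kN.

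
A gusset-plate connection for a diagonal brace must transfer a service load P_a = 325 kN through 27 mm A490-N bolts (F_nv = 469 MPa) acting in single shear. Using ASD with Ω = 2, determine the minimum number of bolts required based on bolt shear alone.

A_b = π·27²/4 = 572.6 mm².
Per-bolt allowable strength R_n/Ω = 469 × 572.6 × 1 / 1000 / 2 = 134.3 kN.
n ≥ 325 / 134.3 = 2.421 → use 3 bolts.

3 bolts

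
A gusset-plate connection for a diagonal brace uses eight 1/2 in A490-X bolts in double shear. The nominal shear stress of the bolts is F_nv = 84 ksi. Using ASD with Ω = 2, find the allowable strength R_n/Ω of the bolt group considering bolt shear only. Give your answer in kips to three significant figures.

132 kips

A_b = π × 0.5² / 4 = 0.1963 in².
R_n = F_nv · A_b · n · n_s = 84 × 0.1963 × 8 × 2 = 263.9 kips.
Allowable strength R_n/Ω = 263.9 / 2 = 132 kips.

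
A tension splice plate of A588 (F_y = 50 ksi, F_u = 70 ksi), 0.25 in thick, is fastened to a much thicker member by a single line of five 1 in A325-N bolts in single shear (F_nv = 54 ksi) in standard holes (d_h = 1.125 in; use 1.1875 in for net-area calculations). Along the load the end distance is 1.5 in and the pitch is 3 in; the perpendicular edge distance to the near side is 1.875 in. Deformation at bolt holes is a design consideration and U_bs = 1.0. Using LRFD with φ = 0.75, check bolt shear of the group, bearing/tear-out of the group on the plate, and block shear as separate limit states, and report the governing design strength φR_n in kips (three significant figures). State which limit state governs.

81 kips (block shear governs)

Bolt shear: A_b = π·1²/4 = 0.7854 in²; R_n = 54 × 0.7854 × 5 × 1 = 212.1 kips → 0.75 × 212.1 = 159 kips.
Bearing: edge l_c = 0.9375, r_n = 19.69 kips; interior l_c = 1.875, r_n = 39.38 kips; R_n = 19.69 + 4·39.38 = 177.2 kips → 133 kips.
Block shear: A_gv = 3.375, A_nv = 2.039, A_nt = 0.3203 in²; R_n = min(0.6F_uA_nv, 0.6F_yA_gv) + U_bs·F_u·A_nt = 108.1 kips → 81 kips.
Block shear governs: 81 kips.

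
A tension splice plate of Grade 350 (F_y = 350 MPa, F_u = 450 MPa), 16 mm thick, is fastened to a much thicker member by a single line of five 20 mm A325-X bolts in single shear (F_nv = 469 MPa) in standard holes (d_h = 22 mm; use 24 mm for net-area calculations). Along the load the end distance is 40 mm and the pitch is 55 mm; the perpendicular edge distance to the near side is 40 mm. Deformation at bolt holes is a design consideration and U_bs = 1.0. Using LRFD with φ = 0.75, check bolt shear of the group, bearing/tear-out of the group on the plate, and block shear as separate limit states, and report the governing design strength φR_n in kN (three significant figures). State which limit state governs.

553 kN (bolt shear governs)

Bolt shear: A_b = π·20²/4 = 314.2 mm²; R_n = 469 × 314.2 × 5 × 1 / 1000 = 736.7 kN → 0.75 × 736.7 = 553 kN.
Bearing: edge l_c = 29, r_n = 250.6 kN; interior l_c = 33, r_n = 285.1 kN; R_n = 250.6 + 4·285.1 = 1391 kN → 1040 kN.
Block shear: A_gv = 4160, A_nv = 2432, A_nt = 448 mm²; R_n = min(0.6F_uA_nv, 0.6F_yA_gv) + U_bs·F_u·A_nt = 858.2 kN → 644 kN.
Bolt shear governs: 553 kN.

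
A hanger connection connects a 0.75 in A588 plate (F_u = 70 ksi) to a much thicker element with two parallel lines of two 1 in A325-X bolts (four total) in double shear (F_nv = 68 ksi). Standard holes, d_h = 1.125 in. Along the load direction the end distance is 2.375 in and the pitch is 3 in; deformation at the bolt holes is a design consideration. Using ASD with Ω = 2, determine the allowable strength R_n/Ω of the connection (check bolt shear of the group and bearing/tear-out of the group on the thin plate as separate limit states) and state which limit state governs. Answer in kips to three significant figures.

Bolt shear: A_b = π·1²/4 = 0.7854 in²; R_n = 68 × 0.7854 × 4 × 2 = 427.3 kips → 427.3 / 2 = 214 kips.
Bearing (1.2 l_c t F_u ≤ 2.4 d t F_u): upper limit = 2.4·1·0.75·70 = 126 kips.
  Edge l_c = 2.375 − 1.125/2 = 1.812 → r_n = 114.2 kips; interior l_c = 3 − 1.125 = 1.875 → r_n = 118.1 kips.
  R_n,bearing = 2·114.2 + 2·118.1 = 464.6 kips → 464.6 / 2 = 232 kips.
Bolt shear governs: 214 kips.

214 kips (bolt shear governs)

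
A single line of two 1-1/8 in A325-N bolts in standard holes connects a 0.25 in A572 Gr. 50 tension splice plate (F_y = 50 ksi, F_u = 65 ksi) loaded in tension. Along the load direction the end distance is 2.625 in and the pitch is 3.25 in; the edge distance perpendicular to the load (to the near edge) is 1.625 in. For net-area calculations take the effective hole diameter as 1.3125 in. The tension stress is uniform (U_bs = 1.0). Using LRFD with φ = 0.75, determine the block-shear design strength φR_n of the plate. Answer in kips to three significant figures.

40.4 kips

Shear plane L_v = 2.625 + 1·3.25 = 5.875 in; A_gv = 5.875 × 0.25 = 1.469 in².
A_nv = (5.875 − 1.5·1.3125) × 0.25 = 0.9766 in².
A_nt = (1.625 − 0.5·1.3125) × 0.25 = 0.2422 in².
0.6 F_u A_nv = 38.09 kips; 0.6 F_y A_gv = 44.06 kips → shear rupture governs the shear term.
R_n = 38.09 + 1.0 × 65 × 0.2422 = 53.83 kips.
Design strength φR_n = 0.75 × 53.83 = 40.4 kips.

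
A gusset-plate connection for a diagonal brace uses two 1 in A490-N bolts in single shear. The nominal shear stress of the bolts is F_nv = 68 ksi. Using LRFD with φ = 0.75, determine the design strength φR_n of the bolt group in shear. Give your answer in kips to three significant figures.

A_b = π × 1² / 4 = 0.7854 in².
R_n = F_nv · A_b · n · n_s = 68 × 0.7854 × 2 × 1 = 106.8 kips.
Design strength φR_n = 0.75 × 106.8 = 80.1 kips.

80.1 kips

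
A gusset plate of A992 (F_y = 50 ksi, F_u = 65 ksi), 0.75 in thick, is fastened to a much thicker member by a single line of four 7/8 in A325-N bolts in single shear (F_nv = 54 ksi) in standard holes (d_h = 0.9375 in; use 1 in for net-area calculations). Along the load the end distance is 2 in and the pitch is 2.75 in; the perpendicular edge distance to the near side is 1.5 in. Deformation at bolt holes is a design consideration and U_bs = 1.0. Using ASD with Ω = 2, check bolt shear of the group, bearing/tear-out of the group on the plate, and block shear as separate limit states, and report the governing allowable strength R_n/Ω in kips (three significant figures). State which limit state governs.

Bolt shear: A_b = π·0.875²/4 = 0.6013 in²; R_n = 54 × 0.6013 × 4 × 1 = 129.9 kips → 129.9 / 2 = 64.9 kips.
Bearing: edge l_c = 1.531, r_n = 89.58 kips; interior l_c = 1.812, r_n = 102.4 kips; R_n = 89.58 + 3·102.4 = 396.7 kips → 198 kips.
Block shear: A_gv = 7.688, A_nv = 5.062, A_nt = 0.75 in²; R_n = min(0.6F_uA_nv, 0.6F_yA_gv) + U_bs·F_u·A_nt = 246.2 kips → 123 kips.
Bolt shear governs: 64.9 kips.

64.9 kips (bolt shear governs)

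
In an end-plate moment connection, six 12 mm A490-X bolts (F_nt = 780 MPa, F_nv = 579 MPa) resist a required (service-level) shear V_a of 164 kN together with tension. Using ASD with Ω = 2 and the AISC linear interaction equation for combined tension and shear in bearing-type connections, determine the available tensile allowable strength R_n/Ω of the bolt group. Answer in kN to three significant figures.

A_b = π·12²/4 = 113.1 mm²; f_rv = 164 × 1000 / (6 × 113.1) = 241.7 MPa.
F'_nt = 1.3 F_nt − (Ω F_nt / F_nv) f_rv = 1.3·780 − (2·780/579)·241.7 = 362.8 MPa, capped at F_nt → F'_nt = 362.8 MPa.
R_n = F'_nt · A_b · n = 362.8 × 113.1 × 6 / 1000 = 246.2 kN.
Allowable strength R_n/Ω = 246.2 / 2 = 123 kN.

123 kN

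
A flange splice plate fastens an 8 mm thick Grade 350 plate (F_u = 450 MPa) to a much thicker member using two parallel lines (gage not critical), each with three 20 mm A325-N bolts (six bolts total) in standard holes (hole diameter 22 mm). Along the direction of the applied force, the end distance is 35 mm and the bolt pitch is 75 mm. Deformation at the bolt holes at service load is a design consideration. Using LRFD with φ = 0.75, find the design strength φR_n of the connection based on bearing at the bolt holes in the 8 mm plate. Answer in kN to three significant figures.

674 kN

Per bolt r_n = 1.2 l_c t F_u ≤ 2.4 d t F_u; upper limit = 2.4 × 20 × 8 × 450 / 1000 = 172.8 kN.
Edge bolt: l_c = 35 − 22/2 = 24 mm → 1.2 × 24 × 8 × 450 / 1000 = 103.7 → r_n = 103.7 kN.
Interior bolts: l_c = 75 − 22 = 53 mm → 1.2 × 53 × 8 × 450 / 1000 = 229 → r_n = 172.8 kN.
R_n = 2 × 103.7 + 4 × 172.8 = 898.6 kN.
Design strength φR_n = 0.75 × 898.6 = 674 kN.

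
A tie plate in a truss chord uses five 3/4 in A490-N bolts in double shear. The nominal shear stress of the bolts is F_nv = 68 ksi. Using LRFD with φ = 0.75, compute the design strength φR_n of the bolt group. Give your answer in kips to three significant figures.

A_b = π × 0.75² / 4 = 0.4418 in².
R_n = F_nv · A_b · n · n_s = 68 × 0.4418 × 5 × 2 = 300.4 kips.
Design strength φR_n = 0.75 × 300.4 = 225 kips.

225 kips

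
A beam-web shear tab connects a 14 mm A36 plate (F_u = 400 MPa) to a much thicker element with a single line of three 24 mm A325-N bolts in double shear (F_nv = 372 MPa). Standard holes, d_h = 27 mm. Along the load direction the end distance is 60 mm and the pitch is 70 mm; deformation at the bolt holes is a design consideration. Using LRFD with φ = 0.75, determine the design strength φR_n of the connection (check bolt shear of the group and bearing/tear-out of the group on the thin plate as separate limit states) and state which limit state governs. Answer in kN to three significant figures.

Bolt shear: A_b = π·24²/4 = 452.4 mm²; R_n = 372 × 452.4 × 3 × 2 / 1000 = 1010 kN → 0.75 × 1010 = 757 kN.
Bearing (1.2 l_c t F_u ≤ 2.4 d t F_u): upper limit = 2.4·24·14·400 / 1000 = 322.6 kN.
  Edge l_c = 60 − 27/2 = 46.5 → r_n = 312.5 kN; interior l_c = 70 − 27 = 43 → r_n = 289 kN.
  R_n,bearing = 1·312.5 + 2·289 = 890.4 kN → 0.75 × 890.4 = 668 kN.
Bearing governs: 668 kN.

668 kN (bearing governs)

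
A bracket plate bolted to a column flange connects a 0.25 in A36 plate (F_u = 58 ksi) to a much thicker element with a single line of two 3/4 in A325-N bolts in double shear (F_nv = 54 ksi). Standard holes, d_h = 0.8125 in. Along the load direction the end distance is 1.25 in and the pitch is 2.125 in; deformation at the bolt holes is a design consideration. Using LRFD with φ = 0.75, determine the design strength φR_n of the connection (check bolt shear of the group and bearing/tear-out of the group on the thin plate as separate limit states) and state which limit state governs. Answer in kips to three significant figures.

28.1 kips (bearing governs)

Bolt shear: A_b = π·0.75²/4 = 0.4418 in²; R_n = 54 × 0.4418 × 2 × 2 = 95.43 kips → 0.75 × 95.43 = 71.6 kips.
Bearing (1.2 l_c t F_u ≤ 2.4 d t F_u): upper limit = 2.4·0.75·0.25·58 = 26.1 kips.
  Edge l_c = 1.25 − 0.8125/2 = 0.8438 → r_n = 14.68 kips; interior l_c = 2.125 − 0.8125 = 1.312 → r_n = 22.84 kips.
  R_n,bearing = 1·14.68 + 1·22.84 = 37.52 kips → 0.75 × 37.52 = 28.1 kips.
Bearing governs: 28.1 kips.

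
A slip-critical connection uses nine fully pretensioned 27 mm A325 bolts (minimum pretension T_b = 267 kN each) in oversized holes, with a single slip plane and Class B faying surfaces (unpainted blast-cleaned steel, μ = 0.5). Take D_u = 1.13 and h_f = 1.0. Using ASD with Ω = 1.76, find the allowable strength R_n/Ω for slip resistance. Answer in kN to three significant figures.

771 kN

R_n = μ · D_u · h_f · T_b · n_s · n_b = 0.5 × 1.13 × 1.0 × 267 × 1 × 9 = 1358 kN.
Allowable strength R_n/Ω = 1358 / 1.76 = 771 kN.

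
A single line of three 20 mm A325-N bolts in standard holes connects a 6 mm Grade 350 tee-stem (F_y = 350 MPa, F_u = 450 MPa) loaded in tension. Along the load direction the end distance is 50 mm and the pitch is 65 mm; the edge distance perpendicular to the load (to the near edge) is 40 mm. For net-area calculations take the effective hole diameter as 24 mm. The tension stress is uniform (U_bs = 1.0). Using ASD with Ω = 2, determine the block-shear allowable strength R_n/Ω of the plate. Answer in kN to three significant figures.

Shear plane L_v = 50 + 2·65 = 180 mm; A_gv = 180 × 6 = 1080 mm².
A_nv = (180 − 2.5·24) × 6 = 720 mm².
A_nt = (40 − 0.5·24) × 6 = 168 mm².
0.6 F_u A_nv = 194.4 kN; 0.6 F_y A_gv = 226.8 kN → shear rupture governs the shear term.
R_n = 194.4 + 1.0 × 450 × 168 / 1000 = 270 kN.
Allowable strength R_n/Ω = 270 / 2 = 135 kN.

135 kN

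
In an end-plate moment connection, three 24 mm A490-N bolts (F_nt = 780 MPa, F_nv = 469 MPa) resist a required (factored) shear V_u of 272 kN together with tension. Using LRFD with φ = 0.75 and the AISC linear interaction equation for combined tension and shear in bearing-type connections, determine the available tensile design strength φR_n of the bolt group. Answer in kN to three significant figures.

580 kN

A_b = π·24²/4 = 452.4 mm²; f_rv = 272 × 1000 / (3 × 452.4) = 200.4 MPa.
F'_nt = 1.3 F_nt − (F_nt / φF_nv) f_rv = 1.3·780 − (780/(0.75·469))·200.4 = 569.6 MPa, capped at F_nt → F'_nt = 569.6 MPa.
R_n = F'_nt · A_b · n = 569.6 × 452.4 × 3 / 1000 = 773 kN.
Design strength φR_n = 0.75 × 773 = 580 kN.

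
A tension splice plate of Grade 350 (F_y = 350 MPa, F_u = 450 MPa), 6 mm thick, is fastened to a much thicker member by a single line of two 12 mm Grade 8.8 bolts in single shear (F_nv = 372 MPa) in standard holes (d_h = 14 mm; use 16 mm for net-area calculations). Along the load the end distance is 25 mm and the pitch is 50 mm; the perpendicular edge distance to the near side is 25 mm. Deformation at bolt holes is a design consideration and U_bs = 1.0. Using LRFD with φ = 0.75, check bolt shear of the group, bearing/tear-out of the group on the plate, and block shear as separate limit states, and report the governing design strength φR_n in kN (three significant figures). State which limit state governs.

63.1 kN (bolt shear governs)

Bolt shear: A_b = π·12²/4 = 113.1 mm²; R_n = 372 × 113.1 × 2 × 1 / 1000 = 84.14 kN → 0.75 × 84.14 = 63.1 kN.
Bearing: edge l_c = 18, r_n = 58.32 kN; interior l_c = 36, r_n = 77.76 kN; R_n = 58.32 + 1·77.76 = 136.1 kN → 102 kN.
Block shear: A_gv = 450, A_nv = 306, A_nt = 102 mm²; R_n = min(0.6F_uA_nv, 0.6F_yA_gv) + U_bs·F_u·A_nt = 128.5 kN → 96.4 kN.
Bolt shear governs: 63.1 kN.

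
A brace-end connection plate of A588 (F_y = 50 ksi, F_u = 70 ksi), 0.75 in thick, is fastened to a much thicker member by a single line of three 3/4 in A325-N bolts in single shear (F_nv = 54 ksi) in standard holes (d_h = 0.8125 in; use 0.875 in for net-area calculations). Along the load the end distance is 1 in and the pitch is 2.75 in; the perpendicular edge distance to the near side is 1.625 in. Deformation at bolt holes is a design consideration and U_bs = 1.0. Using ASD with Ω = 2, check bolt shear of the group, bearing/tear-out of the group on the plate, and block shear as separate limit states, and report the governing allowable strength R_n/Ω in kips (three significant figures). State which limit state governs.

35.8 kips (bolt shear governs)

Bolt shear: A_b = π·0.75²/4 = 0.4418 in²; R_n = 54 × 0.4418 × 3 × 1 = 71.57 kips → 71.57 / 2 = 35.8 kips.
Bearing: edge l_c = 0.5938, r_n = 37.41 kips; interior l_c = 1.938, r_n = 94.5 kips; R_n = 37.41 + 2·94.5 = 226.4 kips → 113 kips.
Block shear: A_gv = 4.875, A_nv = 3.234, A_nt = 0.8906 in²; R_n = min(0.6F_uA_nv, 0.6F_yA_gv) + U_bs·F_u·A_nt = 198.2 kips → 99.1 kips.
Bolt shear governs: 35.8 kips.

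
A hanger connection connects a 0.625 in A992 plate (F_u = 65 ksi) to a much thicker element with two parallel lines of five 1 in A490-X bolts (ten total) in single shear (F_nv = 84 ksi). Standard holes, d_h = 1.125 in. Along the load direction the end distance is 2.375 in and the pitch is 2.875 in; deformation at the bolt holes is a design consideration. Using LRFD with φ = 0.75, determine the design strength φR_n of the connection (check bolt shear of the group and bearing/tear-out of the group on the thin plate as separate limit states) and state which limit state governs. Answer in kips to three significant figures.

495 kips (bolt shear governs)

Bolt shear: A_b = π·1²/4 = 0.7854 in²; R_n = 84 × 0.7854 × 10 × 1 = 659.7 kips → 0.75 × 659.7 = 495 kips.
Bearing (1.2 l_c t F_u ≤ 2.4 d t F_u): upper limit = 2.4·1·0.625·65 = 97.5 kips.
  Edge l_c = 2.375 − 1.125/2 = 1.812 → r_n = 88.36 kips; interior l_c = 2.875 − 1.125 = 1.75 → r_n = 85.31 kips.
  R_n,bearing = 2·88.36 + 8·85.31 = 859.2 kips → 0.75 × 859.2 = 644 kips.
Bolt shear governs: 495 kips.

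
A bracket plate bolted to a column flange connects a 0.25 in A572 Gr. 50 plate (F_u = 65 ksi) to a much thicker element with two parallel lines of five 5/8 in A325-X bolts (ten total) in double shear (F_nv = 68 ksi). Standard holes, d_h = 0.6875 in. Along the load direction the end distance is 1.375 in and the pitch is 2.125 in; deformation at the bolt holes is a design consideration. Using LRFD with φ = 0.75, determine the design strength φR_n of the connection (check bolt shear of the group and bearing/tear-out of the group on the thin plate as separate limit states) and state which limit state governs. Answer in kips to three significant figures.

176 kips (bearing governs)

Bolt shear: A_b = π·0.625²/4 = 0.3068 in²; R_n = 68 × 0.3068 × 10 × 2 = 417.2 kips → 0.75 × 417.2 = 313 kips.
Bearing (1.2 l_c t F_u ≤ 2.4 d t F_u): upper limit = 2.4·0.625·0.25·65 = 24.38 kips.
  Edge l_c = 1.375 − 0.6875/2 = 1.031 → r_n = 20.11 kips; interior l_c = 2.125 − 0.6875 = 1.438 → r_n = 24.38 kips.
  R_n,bearing = 2·20.11 + 8·24.38 = 235.2 kips → 0.75 × 235.2 = 176 kips.
Bearing governs: 176 kips.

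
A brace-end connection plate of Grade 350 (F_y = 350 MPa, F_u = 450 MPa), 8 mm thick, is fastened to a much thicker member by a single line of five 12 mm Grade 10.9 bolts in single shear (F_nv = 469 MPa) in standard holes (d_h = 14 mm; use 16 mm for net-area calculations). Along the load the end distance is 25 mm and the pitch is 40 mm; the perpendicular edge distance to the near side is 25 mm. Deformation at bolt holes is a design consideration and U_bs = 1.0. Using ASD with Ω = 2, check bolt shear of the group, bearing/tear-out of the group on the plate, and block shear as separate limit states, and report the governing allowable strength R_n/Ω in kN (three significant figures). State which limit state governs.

Bolt shear: A_b = π·12²/4 = 113.1 mm²; R_n = 469 × 113.1 × 5 × 1 / 1000 = 265.2 kN → 265.2 / 2 = 133 kN.
Bearing: edge l_c = 18, r_n = 77.76 kN; interior l_c = 26, r_n = 103.7 kN; R_n = 77.76 + 4·103.7 = 492.5 kN → 246 kN.
Block shear: A_gv = 1480, A_nv = 904, A_nt = 136 mm²; R_n = min(0.6F_uA_nv, 0.6F_yA_gv) + U_bs·F_u·A_nt = 305.3 kN → 153 kN.
Bolt shear governs: 133 kN.

133 kN (bolt shear governs)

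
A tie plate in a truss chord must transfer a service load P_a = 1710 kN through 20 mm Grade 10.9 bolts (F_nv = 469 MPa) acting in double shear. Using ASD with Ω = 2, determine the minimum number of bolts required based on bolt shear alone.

12 bolts

A_b = π·20²/4 = 314.2 mm².
Per-bolt allowable strength R_n/Ω = 469 × 314.2 × 2 / 1000 / 2 = 147.3 kN.
n ≥ 1710 / 147.3 = 11.61 → use 12 bolts.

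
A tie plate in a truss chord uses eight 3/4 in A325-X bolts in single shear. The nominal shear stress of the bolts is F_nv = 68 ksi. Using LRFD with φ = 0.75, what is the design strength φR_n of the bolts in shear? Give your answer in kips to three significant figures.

A_b = π × 0.75² / 4 = 0.4418 in².
R_n = F_nv · A_b · n · n_s = 68 × 0.4418 × 8 × 1 = 240.3 kips.
Design strength φR_n = 0.75 × 240.3 = 180 kips.

180 kips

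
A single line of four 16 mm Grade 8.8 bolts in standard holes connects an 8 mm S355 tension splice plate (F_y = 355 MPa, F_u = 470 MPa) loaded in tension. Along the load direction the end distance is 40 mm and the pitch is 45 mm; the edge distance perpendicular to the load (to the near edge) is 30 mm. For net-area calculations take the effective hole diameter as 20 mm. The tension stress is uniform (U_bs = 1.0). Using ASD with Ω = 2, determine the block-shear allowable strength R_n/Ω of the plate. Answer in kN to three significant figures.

156 kN

Shear plane L_v = 40 + 3·45 = 175 mm; A_gv = 175 × 8 = 1400 mm².
A_nv = (175 − 3.5·20) × 8 = 840 mm².
A_nt = (30 − 0.5·20) × 8 = 160 mm².
0.6 F_u A_nv = 236.9 kN; 0.6 F_y A_gv = 298.2 kN → shear rupture governs the shear term.
R_n = 236.9 + 1.0 × 470 × 160 / 1000 = 312.1 kN.
Allowable strength R_n/Ω = 312.1 / 2 = 156 kN.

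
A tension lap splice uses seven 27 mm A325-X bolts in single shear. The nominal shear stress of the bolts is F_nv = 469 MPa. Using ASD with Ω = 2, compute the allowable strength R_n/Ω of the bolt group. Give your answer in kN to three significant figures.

940 kN

A_b = π × 27² / 4 = 572.6 mm².
R_n = F_nv · A_b · n · n_s = 469 × 572.6 × 7 × 1 / 1000 = 1880 kN.
Allowable strength R_n/Ω = 1880 / 2 = 940 kN.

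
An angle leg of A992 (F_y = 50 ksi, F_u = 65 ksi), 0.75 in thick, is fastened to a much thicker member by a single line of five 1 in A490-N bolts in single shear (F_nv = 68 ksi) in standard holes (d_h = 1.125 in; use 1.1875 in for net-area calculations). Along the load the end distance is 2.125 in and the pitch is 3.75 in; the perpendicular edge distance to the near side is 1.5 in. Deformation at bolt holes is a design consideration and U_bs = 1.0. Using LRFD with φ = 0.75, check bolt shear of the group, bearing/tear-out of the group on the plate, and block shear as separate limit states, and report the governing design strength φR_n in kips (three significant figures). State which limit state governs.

Bolt shear: A_b = π·1²/4 = 0.7854 in²; R_n = 68 × 0.7854 × 5 × 1 = 267 kips → 0.75 × 267 = 200 kips.
Bearing: edge l_c = 1.562, r_n = 91.41 kips; interior l_c = 2.625, r_n = 117 kips; R_n = 91.41 + 4·117 = 559.4 kips → 420 kips.
Block shear: A_gv = 12.84, A_nv = 8.836, A_nt = 0.6797 in²; R_n = min(0.6F_uA_nv, 0.6F_yA_gv) + U_bs·F_u·A_nt = 388.8 kips → 292 kips.
Bolt shear governs: 200 kips.

200 kips (bolt shear governs)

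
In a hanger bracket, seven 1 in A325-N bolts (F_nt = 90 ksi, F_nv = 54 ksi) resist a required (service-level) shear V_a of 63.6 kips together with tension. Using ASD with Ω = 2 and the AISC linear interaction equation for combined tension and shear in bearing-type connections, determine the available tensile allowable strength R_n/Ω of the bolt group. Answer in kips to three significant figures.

216 kips

A_b = π·1²/4 = 0.7854 in²; f_rv = 63.6 / (7 × 0.7854) = 11.57 ksi.
F'_nt = 1.3 F_nt − (Ω F_nt / F_nv) f_rv = 1.3·90 − (2·90/54)·11.57 = 78.44 ksi, capped at F_nt → F'_nt = 78.44 ksi.
R_n = F'_nt · A_b · n = 78.44 × 0.7854 × 7 = 431.2 kips.
Allowable strength R_n/Ω = 431.2 / 2 = 216 kips.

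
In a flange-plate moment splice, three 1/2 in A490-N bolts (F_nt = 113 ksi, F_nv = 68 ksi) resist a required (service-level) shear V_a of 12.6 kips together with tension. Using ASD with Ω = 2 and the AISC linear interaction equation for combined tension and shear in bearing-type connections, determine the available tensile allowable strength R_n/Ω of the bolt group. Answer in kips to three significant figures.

A_b = π·0.5²/4 = 0.1963 in²; f_rv = 12.6 / (3 × 0.1963) = 21.39 ksi.
F'_nt = 1.3 F_nt − (Ω F_nt / F_nv) f_rv = 1.3·113 − (2·113/68)·21.39 = 75.81 ksi, capped at F_nt → F'_nt = 75.81 ksi.
R_n = F'_nt · A_b · n = 75.81 × 0.1963 × 3 = 44.65 kips.
Allowable strength R_n/Ω = 44.65 / 2 = 22.3 kips.

22.3 kips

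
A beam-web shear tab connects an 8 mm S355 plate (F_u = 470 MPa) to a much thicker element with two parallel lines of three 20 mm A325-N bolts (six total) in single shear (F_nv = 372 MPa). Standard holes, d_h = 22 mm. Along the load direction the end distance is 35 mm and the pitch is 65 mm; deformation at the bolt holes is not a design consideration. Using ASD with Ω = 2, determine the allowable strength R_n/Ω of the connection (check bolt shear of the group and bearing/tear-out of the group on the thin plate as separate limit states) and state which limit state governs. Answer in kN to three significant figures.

351 kN (bolt shear governs)

Bolt shear: A_b = π·20²/4 = 314.2 mm²; R_n = 372 × 314.2 × 6 × 1 / 1000 = 701.2 kN → 701.2 / 2 = 351 kN.
Bearing (1.5 l_c t F_u ≤ 3.0 d t F_u): upper limit = 3.0·20·8·470 / 1000 = 225.6 kN.
  Edge l_c = 35 − 22/2 = 24 → r_n = 135.4 kN; interior l_c = 65 − 22 = 43 → r_n = 225.6 kN.
  R_n,bearing = 2·135.4 + 4·225.6 = 1173 kN → 1173 / 2 = 587 kN.
Bolt shear governs: 351 kN.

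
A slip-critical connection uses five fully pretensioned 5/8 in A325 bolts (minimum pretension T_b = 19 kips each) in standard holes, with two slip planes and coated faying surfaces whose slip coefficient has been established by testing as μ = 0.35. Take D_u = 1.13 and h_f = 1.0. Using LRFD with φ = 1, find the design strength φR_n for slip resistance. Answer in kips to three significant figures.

R_n = μ · D_u · h_f · T_b · n_s · n_b = 0.35 × 1.13 × 1.0 × 19 × 2 × 5 = 75.14 kips.
Design strength φR_n = 1 × 75.14 = 75.1 kips.

75.1 kips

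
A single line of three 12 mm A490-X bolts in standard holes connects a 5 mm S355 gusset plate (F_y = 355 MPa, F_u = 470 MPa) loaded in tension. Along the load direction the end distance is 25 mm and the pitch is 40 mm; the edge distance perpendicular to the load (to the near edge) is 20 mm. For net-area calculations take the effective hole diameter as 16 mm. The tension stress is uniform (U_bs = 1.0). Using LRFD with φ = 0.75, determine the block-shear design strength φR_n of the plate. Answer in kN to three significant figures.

89.9 kN

Shear plane L_v = 25 + 2·40 = 105 mm; A_gv = 105 × 5 = 525 mm².
A_nv = (105 − 2.5·16) × 5 = 325 mm².
A_nt = (20 − 0.5·16) × 5 = 60 mm².
0.6 F_u A_nv = 91.65 kN; 0.6 F_y A_gv = 111.8 kN → shear rupture governs the shear term.
R_n = 91.65 + 1.0 × 470 × 60 / 1000 = 119.9 kN.
Design strength φR_n = 0.75 × 119.9 = 89.9 kN.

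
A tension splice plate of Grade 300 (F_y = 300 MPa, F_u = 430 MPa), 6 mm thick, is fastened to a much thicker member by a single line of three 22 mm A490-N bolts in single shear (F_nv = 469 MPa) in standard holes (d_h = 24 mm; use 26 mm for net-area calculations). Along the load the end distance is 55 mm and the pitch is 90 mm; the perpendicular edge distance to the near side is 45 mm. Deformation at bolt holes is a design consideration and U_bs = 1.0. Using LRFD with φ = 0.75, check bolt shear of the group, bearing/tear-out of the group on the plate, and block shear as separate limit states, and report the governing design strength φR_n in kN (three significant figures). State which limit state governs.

252 kN (block shear governs)

Bolt shear: A_b = π·22²/4 = 380.1 mm²; R_n = 469 × 380.1 × 3 × 1 / 1000 = 534.8 kN → 0.75 × 534.8 = 401 kN.
Bearing: edge l_c = 43, r_n = 133.1 kN; interior l_c = 66, r_n = 136.2 kN; R_n = 133.1 + 2·136.2 = 405.6 kN → 304 kN.
Block shear: A_gv = 1410, A_nv = 1020, A_nt = 192 mm²; R_n = min(0.6F_uA_nv, 0.6F_yA_gv) + U_bs·F_u·A_nt = 336.4 kN → 252 kN.
Block shear governs: 252 kN.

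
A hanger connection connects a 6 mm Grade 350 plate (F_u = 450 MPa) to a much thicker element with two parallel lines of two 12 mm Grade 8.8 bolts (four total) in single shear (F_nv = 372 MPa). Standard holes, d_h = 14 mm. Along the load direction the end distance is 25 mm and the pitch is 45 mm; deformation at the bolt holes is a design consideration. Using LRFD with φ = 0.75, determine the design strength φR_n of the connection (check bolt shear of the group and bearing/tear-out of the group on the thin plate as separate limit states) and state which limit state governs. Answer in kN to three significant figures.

Bolt shear: A_b = π·12²/4 = 113.1 mm²; R_n = 372 × 113.1 × 4 × 1 / 1000 = 168.3 kN → 0.75 × 168.3 = 126 kN.
Bearing (1.2 l_c t F_u ≤ 2.4 d t F_u): upper limit = 2.4·12·6·450 / 1000 = 77.76 kN.
  Edge l_c = 25 − 14/2 = 18 → r_n = 58.32 kN; interior l_c = 45 − 14 = 31 → r_n = 77.76 kN.
  R_n,bearing = 2·58.32 + 2·77.76 = 272.2 kN → 0.75 × 272.2 = 204 kN.
Bolt shear governs: 126 kN.

126 kN (bolt shear governs)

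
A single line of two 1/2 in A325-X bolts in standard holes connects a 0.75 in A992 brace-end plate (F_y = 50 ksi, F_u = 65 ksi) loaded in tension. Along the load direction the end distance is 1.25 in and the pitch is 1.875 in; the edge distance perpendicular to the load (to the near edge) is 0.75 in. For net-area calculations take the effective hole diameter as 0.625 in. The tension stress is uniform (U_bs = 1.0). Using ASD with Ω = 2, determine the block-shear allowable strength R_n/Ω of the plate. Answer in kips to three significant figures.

Shear plane L_v = 1.25 + 1·1.875 = 3.125 in; A_gv = 3.125 × 0.75 = 2.344 in².
A_nv = (3.125 − 1.5·0.625) × 0.75 = 1.641 in².
A_nt = (0.75 − 0.5·0.625) × 0.75 = 0.3281 in².
0.6 F_u A_nv = 63.98 kips; 0.6 F_y A_gv = 70.31 kips → shear rupture governs the shear term.
R_n = 63.98 + 1.0 × 65 × 0.3281 = 85.31 kips.
Allowable strength R_n/Ω = 85.31 / 2 = 42.7 kips.

42.7 kips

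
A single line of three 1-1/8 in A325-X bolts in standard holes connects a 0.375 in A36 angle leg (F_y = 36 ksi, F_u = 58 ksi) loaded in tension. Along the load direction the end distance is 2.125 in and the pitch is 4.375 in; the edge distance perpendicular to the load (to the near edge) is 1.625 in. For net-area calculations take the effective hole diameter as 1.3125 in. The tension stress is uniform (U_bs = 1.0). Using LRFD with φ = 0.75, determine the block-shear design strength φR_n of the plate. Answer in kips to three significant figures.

Shear plane L_v = 2.125 + 2·4.375 = 10.88 in; A_gv = 10.88 × 0.375 = 4.078 in².
A_nv = (10.88 − 2.5·1.3125) × 0.375 = 2.848 in².
A_nt = (1.625 − 0.5·1.3125) × 0.375 = 0.3633 in².
0.6 F_u A_nv = 99.1 kips; 0.6 F_y A_gv = 88.09 kips → shear yielding governs the shear term.
R_n = 88.09 + 1.0 × 58 × 0.3633 = 109.2 kips.
Design strength φR_n = 0.75 × 109.2 = 81.9 kips.

81.9 kips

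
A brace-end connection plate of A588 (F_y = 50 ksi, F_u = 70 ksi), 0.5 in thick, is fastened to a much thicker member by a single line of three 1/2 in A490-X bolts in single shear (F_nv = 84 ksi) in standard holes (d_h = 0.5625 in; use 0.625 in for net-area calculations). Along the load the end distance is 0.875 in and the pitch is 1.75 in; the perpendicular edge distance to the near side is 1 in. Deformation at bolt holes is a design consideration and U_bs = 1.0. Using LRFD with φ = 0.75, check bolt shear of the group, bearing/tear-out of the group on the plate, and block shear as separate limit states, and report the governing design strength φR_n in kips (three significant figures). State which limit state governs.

37.1 kips (bolt shear governs)

Bolt shear: A_b = π·0.5²/4 = 0.1963 in²; R_n = 84 × 0.1963 × 3 × 1 = 49.48 kips → 0.75 × 49.48 = 37.1 kips.
Bearing: edge l_c = 0.5938, r_n = 24.94 kips; interior l_c = 1.188, r_n = 42 kips; R_n = 24.94 + 2·42 = 108.9 kips → 81.7 kips.
Block shear: A_gv = 2.188, A_nv = 1.406, A_nt = 0.3438 in²; R_n = min(0.6F_uA_nv, 0.6F_yA_gv) + U_bs·F_u·A_nt = 83.12 kips → 62.3 kips.
Bolt shear governs: 37.1 kips.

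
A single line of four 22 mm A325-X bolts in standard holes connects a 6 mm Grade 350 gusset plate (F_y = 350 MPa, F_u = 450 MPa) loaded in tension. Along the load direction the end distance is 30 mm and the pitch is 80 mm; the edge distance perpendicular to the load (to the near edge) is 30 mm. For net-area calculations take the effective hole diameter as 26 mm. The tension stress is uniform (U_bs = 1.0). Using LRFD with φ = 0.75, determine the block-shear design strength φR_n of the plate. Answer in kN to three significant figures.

252 kN

Shear plane L_v = 30 + 3·80 = 270 mm; A_gv = 270 × 6 = 1620 mm².
A_nv = (270 − 3.5·26) × 6 = 1074 mm².
A_nt = (30 − 0.5·26) × 6 = 102 mm².
0.6 F_u A_nv = 290 kN; 0.6 F_y A_gv = 340.2 kN → shear rupture governs the shear term.
R_n = 290 + 1.0 × 450 × 102 / 1000 = 335.9 kN.
Design strength φR_n = 0.75 × 335.9 = 252 kN.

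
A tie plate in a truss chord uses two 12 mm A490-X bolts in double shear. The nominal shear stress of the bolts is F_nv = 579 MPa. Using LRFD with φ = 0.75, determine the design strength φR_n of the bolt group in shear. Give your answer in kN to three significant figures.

A_b = π × 12² / 4 = 113.1 mm².
R_n = F_nv · A_b · n · n_s = 579 × 113.1 × 2 × 2 / 1000 = 261.9 kN.
Design strength φR_n = 0.75 × 261.9 = 196 kN.

196 kN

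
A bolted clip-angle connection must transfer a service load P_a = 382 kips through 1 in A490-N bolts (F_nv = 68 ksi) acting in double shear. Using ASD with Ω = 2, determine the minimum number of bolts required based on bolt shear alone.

8 bolts

A_b = π·1²/4 = 0.7854 in².
Per-bolt allowable strength R_n/Ω = 68 × 0.7854 × 2 / 2 = 53.41 kips.
n ≥ 382 / 53.41 = 7.153 → use 8 bolts.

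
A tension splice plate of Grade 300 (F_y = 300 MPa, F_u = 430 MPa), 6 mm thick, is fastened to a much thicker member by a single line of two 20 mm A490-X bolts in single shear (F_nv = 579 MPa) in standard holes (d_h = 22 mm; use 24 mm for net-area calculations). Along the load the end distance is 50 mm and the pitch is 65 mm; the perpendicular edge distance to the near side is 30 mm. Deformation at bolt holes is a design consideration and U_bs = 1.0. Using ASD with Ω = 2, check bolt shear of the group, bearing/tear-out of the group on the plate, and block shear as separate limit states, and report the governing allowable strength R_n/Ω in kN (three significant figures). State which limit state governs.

84.4 kN (block shear governs)

Bolt shear: A_b = π·20²/4 = 314.2 mm²; R_n = 579 × 314.2 × 2 × 1 / 1000 = 363.8 kN → 363.8 / 2 = 182 kN.
Bearing: edge l_c = 39, r_n = 120.7 kN; interior l_c = 43, r_n = 123.8 kN; R_n = 120.7 + 1·123.8 = 244.6 kN → 122 kN.
Block shear: A_gv = 690, A_nv = 474, A_nt = 108 mm²; R_n = min(0.6F_uA_nv, 0.6F_yA_gv) + U_bs·F_u·A_nt = 168.7 kN → 84.4 kN.
Block shear governs: 84.4 kN.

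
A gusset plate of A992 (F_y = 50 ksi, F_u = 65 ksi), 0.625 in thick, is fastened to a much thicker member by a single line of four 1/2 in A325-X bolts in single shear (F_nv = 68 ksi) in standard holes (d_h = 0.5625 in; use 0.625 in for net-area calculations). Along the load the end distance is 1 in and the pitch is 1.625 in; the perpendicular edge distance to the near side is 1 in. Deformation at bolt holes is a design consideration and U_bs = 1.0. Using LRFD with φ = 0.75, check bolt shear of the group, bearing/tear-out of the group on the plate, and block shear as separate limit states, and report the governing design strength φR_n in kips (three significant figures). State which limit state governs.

40.1 kips (bolt shear governs)

Bolt shear: A_b = π·0.5²/4 = 0.1963 in²; R_n = 68 × 0.1963 × 4 × 1 = 53.41 kips → 0.75 × 53.41 = 40.1 kips.
Bearing: edge l_c = 0.7188, r_n = 35.04 kips; interior l_c = 1.062, r_n = 48.75 kips; R_n = 35.04 + 3·48.75 = 181.3 kips → 136 kips.
Block shear: A_gv = 3.672, A_nv = 2.305, A_nt = 0.4297 in²; R_n = min(0.6F_uA_nv, 0.6F_yA_gv) + U_bs·F_u·A_nt = 117.8 kips → 88.4 kips.
Bolt shear governs: 40.1 kips.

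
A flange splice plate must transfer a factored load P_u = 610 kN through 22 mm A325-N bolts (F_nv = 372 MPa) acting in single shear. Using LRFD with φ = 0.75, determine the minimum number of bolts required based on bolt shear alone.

6 bolts

A_b = π·22²/4 = 380.1 mm².
Per-bolt design strength φR_n = 0.75 × 372 × 380.1 × 1 / 1000 = 106.1 kN.
n ≥ 610 / 106.1 = 5.752 → use 6 bolts.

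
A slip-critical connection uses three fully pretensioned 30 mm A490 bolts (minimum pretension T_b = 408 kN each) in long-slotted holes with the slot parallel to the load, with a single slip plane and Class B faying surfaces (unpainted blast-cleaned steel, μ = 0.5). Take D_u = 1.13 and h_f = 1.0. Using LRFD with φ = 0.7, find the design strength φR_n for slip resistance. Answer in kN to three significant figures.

484 kN

R_n = μ · D_u · h_f · T_b · n_s · n_b = 0.5 × 1.13 × 1.0 × 408 × 1 × 3 = 691.6 kN.
Design strength φR_n = 0.7 × 691.6 = 484 kN.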